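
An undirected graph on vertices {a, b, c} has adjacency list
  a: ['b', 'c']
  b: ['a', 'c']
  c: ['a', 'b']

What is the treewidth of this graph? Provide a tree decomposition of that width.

With just one bag of size 3, the width is 3 − 1 = 2, so tw(G) ≤ 2. Conversely, {a, b, c} is a clique of size 3, and the vertices of any clique must share a bag in every tree decomposition; so some bag has ≥ 3 vertices and tw(G) ≥ 2. Therefore the treewidth is 2.

Treewidth 2.
One such decomposition:
Bags: B1 = {a, b, c}
Tree: (single bag)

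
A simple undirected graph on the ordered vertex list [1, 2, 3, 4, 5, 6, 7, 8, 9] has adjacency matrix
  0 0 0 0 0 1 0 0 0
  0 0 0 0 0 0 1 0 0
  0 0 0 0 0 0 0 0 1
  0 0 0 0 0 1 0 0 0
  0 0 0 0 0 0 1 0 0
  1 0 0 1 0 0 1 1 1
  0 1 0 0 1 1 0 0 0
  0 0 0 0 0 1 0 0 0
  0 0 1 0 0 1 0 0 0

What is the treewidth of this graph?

1

A width-1 tree decomposition is:
Bags: B1 = {6, 7}  B2 = {6, 8}  B3 = {6, 9}  B4 = {1, 6}  B5 = {4, 6}  B6 = {3, 9}  B7 = {2, 7}  B8 = {5, 7}
Tree: B1–B2, B2–B3, B1–B4, B2–B5, B3–B6, B1–B7, B7–B8
Each bag holds 2 vertices, so the decomposition has width 1, which upper-bounds the treewidth. Any graph with an edge has treewidth ≥ 1, and G has the edge 6–7. Therefore the treewidth is 1.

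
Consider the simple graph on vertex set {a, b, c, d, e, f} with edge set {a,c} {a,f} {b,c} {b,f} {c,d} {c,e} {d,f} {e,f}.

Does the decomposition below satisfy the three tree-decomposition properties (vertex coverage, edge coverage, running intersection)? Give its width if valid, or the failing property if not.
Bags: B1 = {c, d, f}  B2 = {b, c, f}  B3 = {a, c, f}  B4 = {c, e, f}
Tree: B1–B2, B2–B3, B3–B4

Yes; width 2.

Every vertex of G appears in some bag (union = {a, b, c, d, e, f}); every edge is covered by a bag; and for each vertex v the set of bags containing v is connected in the bag tree. The decomposition is therefore valid. The largest bag has 3 vertices, so the width is 2.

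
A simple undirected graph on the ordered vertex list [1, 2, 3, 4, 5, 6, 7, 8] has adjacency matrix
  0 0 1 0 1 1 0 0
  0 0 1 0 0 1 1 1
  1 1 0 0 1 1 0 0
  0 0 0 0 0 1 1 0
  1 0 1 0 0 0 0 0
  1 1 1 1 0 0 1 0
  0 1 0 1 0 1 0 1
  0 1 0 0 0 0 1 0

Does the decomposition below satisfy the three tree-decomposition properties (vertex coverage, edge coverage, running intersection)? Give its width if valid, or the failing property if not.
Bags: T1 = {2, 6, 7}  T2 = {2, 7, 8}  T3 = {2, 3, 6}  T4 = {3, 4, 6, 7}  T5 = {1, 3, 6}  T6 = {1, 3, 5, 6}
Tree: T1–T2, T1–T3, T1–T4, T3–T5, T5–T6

A tree decomposition must satisfy three properties: every vertex lies in some bag; for every edge, both endpoints lie together in some bag; and for every vertex, the bags containing it form a connected subtree. Here bags containing vertex 3 are not connected in the tree, so the decomposition is invalid.

No — bags containing vertex 3 are not connected in the tree.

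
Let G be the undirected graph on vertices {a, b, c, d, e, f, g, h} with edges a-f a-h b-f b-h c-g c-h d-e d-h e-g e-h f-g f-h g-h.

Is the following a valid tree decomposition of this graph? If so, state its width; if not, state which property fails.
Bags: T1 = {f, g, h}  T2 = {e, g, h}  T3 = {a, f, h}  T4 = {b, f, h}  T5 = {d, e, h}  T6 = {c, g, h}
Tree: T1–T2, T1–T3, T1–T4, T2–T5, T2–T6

Checking the three conditions: (i) the bags cover all of {a, b, c, d, e, f, g, h}; (ii) for each edge, some bag contains both endpoints; (iii) the bags containing any fixed vertex form a subtree. All hold, so the decomposition is valid with width 3 − 1 = 2.

Yes; width 2.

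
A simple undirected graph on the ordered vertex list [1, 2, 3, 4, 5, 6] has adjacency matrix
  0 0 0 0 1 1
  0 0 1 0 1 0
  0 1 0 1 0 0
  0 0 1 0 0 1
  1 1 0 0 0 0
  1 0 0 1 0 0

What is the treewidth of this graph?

2

A width-2 tree decomposition is:
Bags: B1 = {1, 2, 5}  B2 = {1, 2, 3}  B3 = {1, 3, 4}  B4 = {1, 4, 6}
Tree: B1–B2, B2–B3, B3–B4
Each bag holds 3 vertices, so the decomposition has width 2, which upper-bounds the treewidth. Since 1–5–2–3–4–6–1 is a cycle in G, G is not acyclic. Forests are exactly the graphs of treewidth ≤ 1, so tw(G) ≥ 2. Therefore the treewidth is 2.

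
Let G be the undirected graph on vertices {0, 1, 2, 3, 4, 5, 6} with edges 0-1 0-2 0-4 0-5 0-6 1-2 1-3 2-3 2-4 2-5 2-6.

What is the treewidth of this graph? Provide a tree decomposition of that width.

Every bag has size at most 3, so the width is 3 − 1 = 2 and tw(G) ≤ 2. Conversely, {0, 1, 2} is a clique of size 3, and the vertices of any clique must share a bag in every tree decomposition; so some bag has ≥ 3 vertices and tw(G) ≥ 2. Combining the bounds, tw(G) = 2.

Treewidth 2.
One optimal decomposition is:
Bags: B1 = {0, 2, 5}  B2 = {0, 1, 2}  B3 = {0, 2, 6}  B4 = {1, 2, 3}  B5 = {0, 2, 4}
Tree: B1–B2, B2–B3, B2–B4, B3–B5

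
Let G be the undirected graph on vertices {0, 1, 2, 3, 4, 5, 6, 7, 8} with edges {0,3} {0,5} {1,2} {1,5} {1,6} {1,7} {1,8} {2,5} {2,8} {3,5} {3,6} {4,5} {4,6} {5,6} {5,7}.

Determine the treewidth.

2

A width-2 tree decomposition is:
Bags: B1 = {3, 5, 6}  B2 = {1, 5, 6}  B3 = {1, 2, 5}  B4 = {1, 5, 7}  B5 = {1, 2, 8}  B6 = {0, 3, 5}  B7 = {4, 5, 6}
Tree: B1–B2, B2–B3, B3–B4, B3–B5, B1–B6, B2–B7
The largest bag has 3 vertices, giving width 2; this decomposition certifies tw(G) ≤ 2. On the other hand G contains the 3-clique {1, 2, 8}. A clique must lie in a single bag of any decomposition, so no decomposition can have width below 2. Hence tw(G) = 2 exactly.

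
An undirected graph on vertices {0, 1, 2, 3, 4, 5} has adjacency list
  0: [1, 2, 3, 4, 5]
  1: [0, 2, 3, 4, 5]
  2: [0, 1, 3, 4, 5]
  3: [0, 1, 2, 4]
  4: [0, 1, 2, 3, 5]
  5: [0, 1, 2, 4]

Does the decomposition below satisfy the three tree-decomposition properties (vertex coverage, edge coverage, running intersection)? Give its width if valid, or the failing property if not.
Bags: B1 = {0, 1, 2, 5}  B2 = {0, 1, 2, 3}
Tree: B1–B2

No — vertex 4 appears in no bag.

A tree decomposition must satisfy three properties: every vertex lies in some bag; for every edge, both endpoints lie together in some bag; and for every vertex, the bags containing it form a connected subtree. Here vertex 4 appears in no bag, so the decomposition is invalid.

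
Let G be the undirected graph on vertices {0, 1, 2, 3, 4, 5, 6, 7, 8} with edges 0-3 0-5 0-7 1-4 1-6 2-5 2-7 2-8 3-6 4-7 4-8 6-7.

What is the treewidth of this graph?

3

A width-3 tree decomposition is:
Bags: B1 = {1, 3, 4, 6}  B2 = {3, 4, 6, 7}  B3 = {0, 3, 4, 7}  B4 = {0, 4, 7, 8}  B5 = {0, 2, 7, 8}  B6 = {0, 2, 5, 8}
Tree: B1–B2, B2–B3, B3–B4, B4–B5, B5–B6
Each bag holds 4 vertices, so the decomposition has width 3, which upper-bounds the treewidth. For the lower bound: the 4 vertex sets {1,3,6}, {4}, {7}, {0,2,5,8} are disjoint, each induces a connected subgraph, and every pair is joined by at least one edge of G. Contracting each set to a single vertex therefore yields K_{4} as a minor, and since treewidth is minor-monotone, tw(G) ≥ tw(K_{4}) = 3. Combining the bounds, tw(G) = 3.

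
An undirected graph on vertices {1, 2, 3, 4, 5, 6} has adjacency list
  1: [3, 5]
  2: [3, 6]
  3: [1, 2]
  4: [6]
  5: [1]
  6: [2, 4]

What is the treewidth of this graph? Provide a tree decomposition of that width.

Each bag holds 2 vertices, so the decomposition has width 1, which upper-bounds the treewidth. Since G has at least one edge (e.g. 4–6), it is not an edgeless graph, so tw(G) ≥ 1. Therefore the treewidth is 1.

Treewidth 1.
One optimal decomposition is:
Bags: B1 = {4, 6}  B2 = {2, 6}  B3 = {2, 3}  B4 = {1, 3}  B5 = {1, 5}
Tree: B1–B2, B2–B3, B3–B4, B4–B5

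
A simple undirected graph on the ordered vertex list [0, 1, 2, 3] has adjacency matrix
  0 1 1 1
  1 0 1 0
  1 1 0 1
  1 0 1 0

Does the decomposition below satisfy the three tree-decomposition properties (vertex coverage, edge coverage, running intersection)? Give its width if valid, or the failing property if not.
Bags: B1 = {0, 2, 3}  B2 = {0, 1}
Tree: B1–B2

No — edge (2,1) lies in no bag.

A tree decomposition must satisfy three properties: every vertex lies in some bag; for every edge, both endpoints lie together in some bag; and for every vertex, the bags containing it form a connected subtree. Here edge (2,1) lies in no bag, so the decomposition is invalid.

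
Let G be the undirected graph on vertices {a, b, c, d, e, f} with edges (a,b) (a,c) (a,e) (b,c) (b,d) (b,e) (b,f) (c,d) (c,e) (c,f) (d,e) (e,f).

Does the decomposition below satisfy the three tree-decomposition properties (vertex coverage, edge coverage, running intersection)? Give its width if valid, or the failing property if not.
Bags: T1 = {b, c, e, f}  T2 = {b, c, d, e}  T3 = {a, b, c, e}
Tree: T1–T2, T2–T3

Yes; width 3.

Every vertex of G appears in some bag (union = {a, b, c, d, e, f}); every edge is covered by a bag; and for each vertex v the set of bags containing v is connected in the bag tree. The decomposition is therefore valid. The largest bag has 4 vertices, so the width is 3.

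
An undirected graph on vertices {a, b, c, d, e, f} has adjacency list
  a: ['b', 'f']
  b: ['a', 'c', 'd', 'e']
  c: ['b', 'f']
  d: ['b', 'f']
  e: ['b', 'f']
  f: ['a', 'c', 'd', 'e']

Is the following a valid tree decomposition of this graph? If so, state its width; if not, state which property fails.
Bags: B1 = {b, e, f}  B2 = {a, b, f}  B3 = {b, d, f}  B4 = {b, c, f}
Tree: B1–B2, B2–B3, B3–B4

Every vertex of G appears in some bag (union = {a, b, c, d, e, f}); every edge is covered by a bag; and for each vertex v the set of bags containing v is connected in the bag tree. The decomposition is therefore valid. The largest bag has 3 vertices, so the width is 2.

Yes; width 2.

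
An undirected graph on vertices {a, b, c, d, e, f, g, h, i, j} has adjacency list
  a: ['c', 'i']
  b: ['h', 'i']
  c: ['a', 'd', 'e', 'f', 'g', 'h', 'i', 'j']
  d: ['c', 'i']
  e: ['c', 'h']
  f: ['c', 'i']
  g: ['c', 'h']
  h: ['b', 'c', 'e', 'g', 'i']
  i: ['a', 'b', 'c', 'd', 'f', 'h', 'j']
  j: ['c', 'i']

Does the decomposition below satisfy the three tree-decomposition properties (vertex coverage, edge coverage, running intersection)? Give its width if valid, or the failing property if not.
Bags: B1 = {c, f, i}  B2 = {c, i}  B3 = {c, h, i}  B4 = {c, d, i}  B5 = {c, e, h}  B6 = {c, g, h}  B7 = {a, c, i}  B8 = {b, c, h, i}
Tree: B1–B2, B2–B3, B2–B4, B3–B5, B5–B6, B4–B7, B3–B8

No — vertex j appears in no bag.

A tree decomposition must satisfy three properties: every vertex lies in some bag; for every edge, both endpoints lie together in some bag; and for every vertex, the bags containing it form a connected subtree. Here vertex j appears in no bag, so the decomposition is invalid.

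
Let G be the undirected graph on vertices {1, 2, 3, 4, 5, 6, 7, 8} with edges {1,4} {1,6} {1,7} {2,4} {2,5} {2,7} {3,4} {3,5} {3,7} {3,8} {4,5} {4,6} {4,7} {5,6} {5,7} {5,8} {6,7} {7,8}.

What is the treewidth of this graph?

3

A width-3 tree decomposition is:
Bags: B1 = {3, 4, 5, 7}  B2 = {2, 4, 5, 7}  B3 = {4, 5, 6, 7}  B4 = {3, 5, 7, 8}  B5 = {1, 4, 6, 7}
Tree: B1–B2, B2–B3, B1–B4, B3–B5
Every bag has size at most 4, so the width is 4 − 1 = 3 and tw(G) ≤ 3. For the lower bound, the 4 vertices {3, 5, 7, 8} are pairwise adjacent, and any tree decomposition puts a clique entirely inside one bag — forcing width ≥ 3. Therefore the treewidth is 3.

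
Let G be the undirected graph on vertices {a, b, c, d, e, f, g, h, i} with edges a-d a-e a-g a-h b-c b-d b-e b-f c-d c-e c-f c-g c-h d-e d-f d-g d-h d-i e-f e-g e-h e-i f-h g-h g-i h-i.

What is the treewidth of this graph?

4

A width-4 tree decomposition is:
Bags: B1 = {c, d, e, g, h}  B2 = {a, d, e, g, h}  B3 = {c, d, e, f, h}  B4 = {d, e, g, h, i}  B5 = {b, c, d, e, f}
Tree: B1–B2, B1–B3, B1–B4, B3–B5
Every bag has size at most 5, so the width is 5 − 1 = 4 and tw(G) ≤ 4. Conversely, {c, d, e, g, h} is a clique of size 5, and the vertices of any clique must share a bag in every tree decomposition; so some bag has ≥ 5 vertices and tw(G) ≥ 4. Therefore the treewidth is 4.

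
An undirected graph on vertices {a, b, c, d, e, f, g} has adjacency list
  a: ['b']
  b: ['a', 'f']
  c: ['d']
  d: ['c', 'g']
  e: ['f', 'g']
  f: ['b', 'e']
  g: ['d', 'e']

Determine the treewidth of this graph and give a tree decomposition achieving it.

Treewidth 1.
One such decomposition:
Bags: B1 = {c, d}  B2 = {d, g}  B3 = {e, g}  B4 = {e, f}  B5 = {b, f}  B6 = {a, b}
Tree: B1–B2, B2–B3, B3–B4, B4–B5, B5–B6

Each bag holds 2 vertices, so the decomposition has width 1, which upper-bounds the treewidth. Since G has at least one edge (e.g. c–d), it is not an edgeless graph, so tw(G) ≥ 1. The upper and lower bounds meet at 1, so that is the treewidth.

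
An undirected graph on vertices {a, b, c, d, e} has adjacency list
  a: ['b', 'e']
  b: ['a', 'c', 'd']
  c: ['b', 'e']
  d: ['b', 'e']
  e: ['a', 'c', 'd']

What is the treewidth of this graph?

A width-2 tree decomposition is:
Bags: B1 = {b, c, e}  B2 = {b, d, e}  B3 = {a, b, e}
Tree: B1–B2, B2–B3
Every bag has size at most 3, so the width is 3 − 1 = 2 and tw(G) ≤ 2. Since c–b–d–e–c is a cycle in G, G is not acyclic. Forests are exactly the graphs of treewidth ≤ 1, so tw(G) ≥ 2. The upper and lower bounds meet at 2, so that is the treewidth.

2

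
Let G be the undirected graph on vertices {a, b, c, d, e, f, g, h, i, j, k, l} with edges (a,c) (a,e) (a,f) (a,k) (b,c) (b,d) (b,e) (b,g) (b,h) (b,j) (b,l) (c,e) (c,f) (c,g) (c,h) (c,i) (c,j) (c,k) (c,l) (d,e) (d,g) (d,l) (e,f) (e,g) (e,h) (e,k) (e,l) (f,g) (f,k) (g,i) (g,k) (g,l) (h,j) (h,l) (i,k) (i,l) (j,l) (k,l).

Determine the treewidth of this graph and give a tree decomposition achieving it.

Treewidth 4.
Bags: B1 = {c, e, f, g, k}  B2 = {a, c, e, f, k}  B3 = {c, e, g, k, l}  B4 = {b, c, e, g, l}  B5 = {b, c, e, h, l}  B6 = {b, c, h, j, l}  B7 = {b, d, e, g, l}  B8 = {c, g, i, k, l}
Tree: B1–B2, B1–B3, B3–B4, B4–B5, B5–B6, B4–B7, B3–B8

The largest bag has 5 vertices, giving width 4; this decomposition certifies tw(G) ≤ 4. For the lower bound, the 5 vertices {b, d, e, g, l} are pairwise adjacent, and any tree decomposition puts a clique entirely inside one bag — forcing width ≥ 4. Therefore the treewidth is 4.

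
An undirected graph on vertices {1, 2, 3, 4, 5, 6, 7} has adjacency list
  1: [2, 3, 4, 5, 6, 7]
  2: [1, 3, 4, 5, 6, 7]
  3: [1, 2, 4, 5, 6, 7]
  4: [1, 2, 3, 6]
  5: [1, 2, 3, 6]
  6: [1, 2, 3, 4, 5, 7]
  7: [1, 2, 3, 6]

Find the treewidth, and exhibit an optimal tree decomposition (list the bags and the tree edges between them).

Treewidth 4.
One optimal decomposition is:
Bags: B1 = {1, 2, 3, 5, 6}  B2 = {1, 2, 3, 6, 7}  B3 = {1, 2, 3, 4, 6}
Tree: B1–B2, B1–B3

The largest bag has 5 vertices, giving width 4; this decomposition certifies tw(G) ≤ 4. On the other hand G contains the 5-clique {1, 2, 3, 4, 6}. A clique must lie in a single bag of any decomposition, so no decomposition can have width below 4. Hence tw(G) = 4 exactly.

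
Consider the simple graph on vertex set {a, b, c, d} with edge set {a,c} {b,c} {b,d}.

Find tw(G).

A width-1 tree decomposition is:
Bags: B1 = {b, d}  B2 = {b, c}  B3 = {a, c}
Tree: B1–B2, B2–B3
The largest bag has 2 vertices, giving width 1; this decomposition certifies tw(G) ≤ 1. Since G has at least one edge (e.g. d–b), it is not an edgeless graph, so tw(G) ≥ 1. The upper and lower bounds meet at 1, so that is the treewidth.

1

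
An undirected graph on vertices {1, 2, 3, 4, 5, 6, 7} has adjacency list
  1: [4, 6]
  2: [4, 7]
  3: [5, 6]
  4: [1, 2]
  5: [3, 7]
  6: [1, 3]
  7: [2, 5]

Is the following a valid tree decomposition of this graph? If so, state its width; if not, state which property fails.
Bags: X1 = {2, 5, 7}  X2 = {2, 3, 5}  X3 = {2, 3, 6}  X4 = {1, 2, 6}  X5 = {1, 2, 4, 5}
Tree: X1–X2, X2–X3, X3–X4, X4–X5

No — bags containing vertex 5 are not connected in the tree.

A tree decomposition must satisfy three properties: every vertex lies in some bag; for every edge, both endpoints lie together in some bag; and for every vertex, the bags containing it form a connected subtree. Here bags containing vertex 5 are not connected in the tree, so the decomposition is invalid.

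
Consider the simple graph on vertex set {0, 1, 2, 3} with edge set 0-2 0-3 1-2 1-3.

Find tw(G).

A width-2 tree decomposition is:
Bags: B1 = {0, 1, 3}  B2 = {0, 1, 2}
Tree: B1–B2
Each bag holds 3 vertices, so the decomposition has width 2, which upper-bounds the treewidth. The edges 1–3–0–2–1 form a cycle, so G is not a tree and its treewidth is at least 2. The upper and lower bounds meet at 2, so that is the treewidth.

2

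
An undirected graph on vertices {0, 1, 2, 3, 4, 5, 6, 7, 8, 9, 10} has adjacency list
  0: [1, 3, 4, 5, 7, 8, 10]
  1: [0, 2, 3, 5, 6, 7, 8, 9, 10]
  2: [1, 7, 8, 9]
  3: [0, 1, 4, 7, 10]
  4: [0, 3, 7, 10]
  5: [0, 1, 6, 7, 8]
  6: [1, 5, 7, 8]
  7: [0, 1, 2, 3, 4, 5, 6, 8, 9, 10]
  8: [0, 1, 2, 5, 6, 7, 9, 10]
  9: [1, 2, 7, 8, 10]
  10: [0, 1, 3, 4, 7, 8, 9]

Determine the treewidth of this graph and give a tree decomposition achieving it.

Each bag holds 5 vertices, so the decomposition has width 4, which upper-bounds the treewidth. For the lower bound, the 5 vertices {0, 1, 7, 8, 10} are pairwise adjacent, and any tree decomposition puts a clique entirely inside one bag — forcing width ≥ 4. Therefore the treewidth is 4.

Treewidth 4.
Bags: B1 = {0, 1, 3, 7, 10}  B2 = {0, 1, 7, 8, 10}  B3 = {1, 7, 8, 9, 10}  B4 = {0, 1, 5, 7, 8}  B5 = {0, 3, 4, 7, 10}  B6 = {1, 5, 6, 7, 8}  B7 = {1, 2, 7, 8, 9}
Tree: B1–B2, B2–B3, B2–B4, B1–B5, B4–B6, B3–B7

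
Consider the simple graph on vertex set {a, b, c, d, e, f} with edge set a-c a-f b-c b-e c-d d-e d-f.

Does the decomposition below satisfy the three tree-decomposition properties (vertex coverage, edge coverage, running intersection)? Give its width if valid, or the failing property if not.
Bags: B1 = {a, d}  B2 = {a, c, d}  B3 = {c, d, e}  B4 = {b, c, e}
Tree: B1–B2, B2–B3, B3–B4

A tree decomposition must satisfy three properties: every vertex lies in some bag; for every edge, both endpoints lie together in some bag; and for every vertex, the bags containing it form a connected subtree. Here vertex f appears in no bag, so the decomposition is invalid.

No — vertex f appears in no bag.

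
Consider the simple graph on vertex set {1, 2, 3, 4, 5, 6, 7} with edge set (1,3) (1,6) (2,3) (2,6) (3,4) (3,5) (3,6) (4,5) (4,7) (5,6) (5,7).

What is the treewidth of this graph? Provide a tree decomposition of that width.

The largest bag has 3 vertices, giving width 2; this decomposition certifies tw(G) ≤ 2. Conversely, {3, 4, 5} is a clique of size 3, and the vertices of any clique must share a bag in every tree decomposition; so some bag has ≥ 3 vertices and tw(G) ≥ 2. Hence tw(G) = 2 exactly.

Treewidth 2.
One such decomposition:
Bags: B1 = {2, 3, 6}  B2 = {1, 3, 6}  B3 = {3, 5, 6}  B4 = {3, 4, 5}  B5 = {4, 5, 7}
Tree: B1–B2, B1–B3, B3–B4, B4–B5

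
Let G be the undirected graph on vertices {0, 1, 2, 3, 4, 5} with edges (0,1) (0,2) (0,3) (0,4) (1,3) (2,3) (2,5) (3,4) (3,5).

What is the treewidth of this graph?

2

A width-2 tree decomposition is:
Bags: B1 = {0, 2, 3}  B2 = {2, 3, 5}  B3 = {0, 3, 4}  B4 = {0, 1, 3}
Tree: B1–B2, B1–B3, B3–B4
Every bag has size at most 3, so the width is 3 − 1 = 2 and tw(G) ≤ 2. For the lower bound, the 3 vertices {0, 1, 3} are pairwise adjacent, and any tree decomposition puts a clique entirely inside one bag — forcing width ≥ 2. The upper and lower bounds meet at 2, so that is the treewidth.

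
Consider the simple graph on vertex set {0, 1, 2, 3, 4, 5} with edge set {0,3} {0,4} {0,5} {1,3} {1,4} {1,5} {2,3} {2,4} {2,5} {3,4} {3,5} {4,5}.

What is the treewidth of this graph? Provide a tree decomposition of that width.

Treewidth 3.
Bags: B1 = {1, 3, 4, 5}  B2 = {2, 3, 4, 5}  B3 = {0, 3, 4, 5}
Tree: B1–B2, B1–B3

Each bag holds 4 vertices, so the decomposition has width 3, which upper-bounds the treewidth. Conversely, {0, 3, 4, 5} is a clique of size 4, and the vertices of any clique must share a bag in every tree decomposition; so some bag has ≥ 4 vertices and tw(G) ≥ 3. Therefore the treewidth is 3.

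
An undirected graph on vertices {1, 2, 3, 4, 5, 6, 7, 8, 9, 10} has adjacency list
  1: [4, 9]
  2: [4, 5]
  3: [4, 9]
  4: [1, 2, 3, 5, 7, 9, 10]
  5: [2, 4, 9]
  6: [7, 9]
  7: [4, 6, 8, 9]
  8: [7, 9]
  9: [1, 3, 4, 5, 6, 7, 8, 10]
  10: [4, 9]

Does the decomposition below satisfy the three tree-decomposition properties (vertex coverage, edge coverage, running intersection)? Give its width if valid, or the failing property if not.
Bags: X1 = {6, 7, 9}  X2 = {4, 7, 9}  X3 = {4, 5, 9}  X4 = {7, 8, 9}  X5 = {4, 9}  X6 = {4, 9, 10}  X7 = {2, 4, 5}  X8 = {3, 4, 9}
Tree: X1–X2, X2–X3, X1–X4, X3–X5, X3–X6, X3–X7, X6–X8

A tree decomposition must satisfy three properties: every vertex lies in some bag; for every edge, both endpoints lie together in some bag; and for every vertex, the bags containing it form a connected subtree. Here vertex 1 appears in no bag, so the decomposition is invalid.

No — vertex 1 appears in no bag.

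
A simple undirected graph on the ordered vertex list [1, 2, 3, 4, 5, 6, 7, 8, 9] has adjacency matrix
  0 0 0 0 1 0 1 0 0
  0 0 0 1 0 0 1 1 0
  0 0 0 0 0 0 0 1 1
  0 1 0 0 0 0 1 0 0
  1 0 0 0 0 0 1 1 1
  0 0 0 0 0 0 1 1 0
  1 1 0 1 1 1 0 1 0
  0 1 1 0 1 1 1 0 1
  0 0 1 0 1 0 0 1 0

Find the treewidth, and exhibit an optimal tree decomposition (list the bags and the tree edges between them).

Treewidth 2.
One such decomposition:
Bags: B1 = {2, 7, 8}  B2 = {5, 7, 8}  B3 = {2, 4, 7}  B4 = {5, 8, 9}  B5 = {6, 7, 8}  B6 = {1, 5, 7}  B7 = {3, 8, 9}
Tree: B1–B2, B1–B3, B2–B4, B2–B5, B2–B6, B4–B7

The largest bag has 3 vertices, giving width 2; this decomposition certifies tw(G) ≤ 2. On the other hand G contains the 3-clique {3, 8, 9}. A clique must lie in a single bag of any decomposition, so no decomposition can have width below 2. The upper and lower bounds meet at 2, so that is the treewidth.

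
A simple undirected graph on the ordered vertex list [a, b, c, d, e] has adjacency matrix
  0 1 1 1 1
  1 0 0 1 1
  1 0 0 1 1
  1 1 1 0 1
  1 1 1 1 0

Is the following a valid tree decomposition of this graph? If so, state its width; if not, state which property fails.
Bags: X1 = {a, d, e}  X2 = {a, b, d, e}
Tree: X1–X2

No — vertex c appears in no bag.

A tree decomposition must satisfy three properties: every vertex lies in some bag; for every edge, both endpoints lie together in some bag; and for every vertex, the bags containing it form a connected subtree. Here vertex c appears in no bag, so the decomposition is invalid.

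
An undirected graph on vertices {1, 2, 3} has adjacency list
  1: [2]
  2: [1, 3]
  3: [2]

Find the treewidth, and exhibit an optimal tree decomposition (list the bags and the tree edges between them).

Treewidth 1.
One optimal decomposition is:
Bags: B1 = {2, 3}  B2 = {1, 2}
Tree: B1–B2

The largest bag has 2 vertices, giving width 1; this decomposition certifies tw(G) ≤ 1. Any graph with an edge has treewidth ≥ 1, and G has the edge 2–3. Therefore the treewidth is 1.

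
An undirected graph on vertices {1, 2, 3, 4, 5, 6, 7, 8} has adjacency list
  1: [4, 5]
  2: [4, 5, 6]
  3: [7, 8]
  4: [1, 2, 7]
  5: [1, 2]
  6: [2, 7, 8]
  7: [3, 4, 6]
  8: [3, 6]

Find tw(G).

A width-2 tree decomposition is:
Bags: B1 = {3, 6, 8}  B2 = {3, 6, 7}  B3 = {2, 6, 7}  B4 = {2, 4, 7}  B5 = {2, 4, 5}  B6 = {1, 4, 5}
Tree: B1–B2, B2–B3, B3–B4, B4–B5, B5–B6
Each bag holds 3 vertices, so the decomposition has width 2, which upper-bounds the treewidth. Since 8–3–7–6–8 is a cycle in G, G is not acyclic. Forests are exactly the graphs of treewidth ≤ 1, so tw(G) ≥ 2. Hence tw(G) = 2 exactly.

2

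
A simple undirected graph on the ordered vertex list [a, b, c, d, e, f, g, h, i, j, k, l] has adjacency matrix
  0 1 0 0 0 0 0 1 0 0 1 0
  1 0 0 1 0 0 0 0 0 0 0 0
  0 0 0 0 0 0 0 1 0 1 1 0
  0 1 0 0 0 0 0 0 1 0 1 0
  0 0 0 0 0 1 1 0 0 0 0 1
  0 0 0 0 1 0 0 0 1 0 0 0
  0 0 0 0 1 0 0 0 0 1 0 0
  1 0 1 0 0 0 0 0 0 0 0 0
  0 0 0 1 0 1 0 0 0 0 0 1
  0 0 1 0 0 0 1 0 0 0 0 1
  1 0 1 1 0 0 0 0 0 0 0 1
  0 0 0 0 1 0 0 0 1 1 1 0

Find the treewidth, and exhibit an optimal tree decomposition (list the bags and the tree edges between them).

Treewidth 3.
One such decomposition:
Bags: B1 = {a, b, d, h}  B2 = {a, d, h, k}  B3 = {c, d, h, k}  B4 = {c, d, i, k}  B5 = {c, i, k, l}  B6 = {c, i, j, l}  B7 = {f, i, j, l}  B8 = {e, f, j, l}  B9 = {e, f, g, j}
Tree: B1–B2, B2–B3, B3–B4, B4–B5, B5–B6, B6–B7, B7–B8, B8–B9

Each bag holds 4 vertices, so the decomposition has width 3, which upper-bounds the treewidth. For the lower bound: the 4 vertex sets {a,b,h}, {d}, {k}, {c,i,j,l} are disjoint, each induces a connected subgraph, and every pair is joined by at least one edge of G. Contracting each set to a single vertex therefore yields K_{4} as a minor, and since treewidth is minor-monotone, tw(G) ≥ tw(K_{4}) = 3. Therefore the treewidth is 3.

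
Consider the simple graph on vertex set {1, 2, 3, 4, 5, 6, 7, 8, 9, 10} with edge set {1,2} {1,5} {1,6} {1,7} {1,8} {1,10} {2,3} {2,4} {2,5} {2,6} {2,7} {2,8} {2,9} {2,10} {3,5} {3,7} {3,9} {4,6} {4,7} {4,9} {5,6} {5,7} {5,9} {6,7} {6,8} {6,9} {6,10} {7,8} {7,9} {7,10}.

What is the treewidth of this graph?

4

A width-4 tree decomposition is:
Bags: B1 = {2, 5, 6, 7, 9}  B2 = {2, 4, 6, 7, 9}  B3 = {1, 2, 5, 6, 7}  B4 = {2, 3, 5, 7, 9}  B5 = {1, 2, 6, 7, 10}  B6 = {1, 2, 6, 7, 8}
Tree: B1–B2, B1–B3, B1–B4, B3–B5, B3–B6
Each bag holds 5 vertices, so the decomposition has width 4, which upper-bounds the treewidth. On the other hand G contains the 5-clique {2, 3, 5, 7, 9}. A clique must lie in a single bag of any decomposition, so no decomposition can have width below 4. Hence tw(G) = 4 exactly.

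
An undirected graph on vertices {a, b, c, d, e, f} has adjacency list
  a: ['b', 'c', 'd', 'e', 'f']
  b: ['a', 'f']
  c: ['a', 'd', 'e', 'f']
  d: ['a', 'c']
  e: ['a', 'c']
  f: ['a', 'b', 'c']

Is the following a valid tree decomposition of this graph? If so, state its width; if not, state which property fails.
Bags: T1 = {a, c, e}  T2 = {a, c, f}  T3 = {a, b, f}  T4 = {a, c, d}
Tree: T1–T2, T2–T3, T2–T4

Vertex coverage: the bags together contain {a, b, c, d, e, f}, the full vertex set. Edge coverage: each edge of G has both endpoints in at least one bag. Running intersection: for every vertex, the bags containing it form a connected subtree. All three properties hold, so this is a valid tree decomposition of width max|bag| − 1 = 2, and hence tw(G) ≤ 2.

Yes; width 2.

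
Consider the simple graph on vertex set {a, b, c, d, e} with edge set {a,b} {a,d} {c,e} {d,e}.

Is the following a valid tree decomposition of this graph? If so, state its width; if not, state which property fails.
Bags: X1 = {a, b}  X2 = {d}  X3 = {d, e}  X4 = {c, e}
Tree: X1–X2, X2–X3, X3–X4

No — edge (a,d) lies in no bag.

A tree decomposition must satisfy three properties: every vertex lies in some bag; for every edge, both endpoints lie together in some bag; and for every vertex, the bags containing it form a connected subtree. Here edge (a,d) lies in no bag, so the decomposition is invalid.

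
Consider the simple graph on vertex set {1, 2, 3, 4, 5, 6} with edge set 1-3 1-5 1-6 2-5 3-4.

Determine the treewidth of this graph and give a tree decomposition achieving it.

Treewidth 1.
Bags: B1 = {1, 5}  B2 = {1, 3}  B3 = {2, 5}  B4 = {1, 6}  B5 = {3, 4}
Tree: B1–B2, B1–B3, B1–B4, B2–B5

Each bag holds 2 vertices, so the decomposition has width 1, which upper-bounds the treewidth. Since G has at least one edge (e.g. 1–5), it is not an edgeless graph, so tw(G) ≥ 1. Hence tw(G) = 1 exactly.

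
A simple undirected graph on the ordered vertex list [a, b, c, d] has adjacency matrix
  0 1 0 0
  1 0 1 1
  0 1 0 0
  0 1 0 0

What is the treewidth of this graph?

A width-1 tree decomposition is:
Bags: B1 = {b, c}  B2 = {b, d}  B3 = {a, b}
Tree: B1–B2, B2–B3
Each bag holds 2 vertices, so the decomposition has width 1, which upper-bounds the treewidth. Since G has at least one edge (e.g. c–b), it is not an edgeless graph, so tw(G) ≥ 1. Hence tw(G) = 1 exactly.

1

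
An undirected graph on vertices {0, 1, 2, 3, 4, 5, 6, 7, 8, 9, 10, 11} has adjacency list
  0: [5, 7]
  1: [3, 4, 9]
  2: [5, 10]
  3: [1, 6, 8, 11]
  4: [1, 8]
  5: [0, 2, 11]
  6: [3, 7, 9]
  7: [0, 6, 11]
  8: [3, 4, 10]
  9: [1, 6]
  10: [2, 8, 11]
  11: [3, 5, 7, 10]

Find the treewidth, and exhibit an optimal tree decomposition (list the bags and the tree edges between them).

The largest bag has 4 vertices, giving width 3; this decomposition certifies tw(G) ≤ 3. For the lower bound: the 4 vertex sets {0,2,5}, {10}, {11}, {3,6,7,8} are disjoint, each induces a connected subgraph, and every pair is joined by at least one edge of G. Contracting each set to a single vertex therefore yields K_{4} as a minor, and since treewidth is minor-monotone, tw(G) ≥ tw(K_{4}) = 3. The upper and lower bounds meet at 3, so that is the treewidth.

Treewidth 3.
One such decomposition:
Bags: B1 = {0, 2, 5, 10}  B2 = {0, 5, 10, 11}  B3 = {0, 7, 10, 11}  B4 = {7, 8, 10, 11}  B5 = {3, 7, 8, 11}  B6 = {3, 6, 7, 8}  B7 = {3, 4, 6, 8}  B8 = {1, 3, 4, 6}  B9 = {1, 4, 6, 9}
Tree: B1–B2, B2–B3, B3–B4, B4–B5, B5–B6, B6–B7, B7–B8, B8–B9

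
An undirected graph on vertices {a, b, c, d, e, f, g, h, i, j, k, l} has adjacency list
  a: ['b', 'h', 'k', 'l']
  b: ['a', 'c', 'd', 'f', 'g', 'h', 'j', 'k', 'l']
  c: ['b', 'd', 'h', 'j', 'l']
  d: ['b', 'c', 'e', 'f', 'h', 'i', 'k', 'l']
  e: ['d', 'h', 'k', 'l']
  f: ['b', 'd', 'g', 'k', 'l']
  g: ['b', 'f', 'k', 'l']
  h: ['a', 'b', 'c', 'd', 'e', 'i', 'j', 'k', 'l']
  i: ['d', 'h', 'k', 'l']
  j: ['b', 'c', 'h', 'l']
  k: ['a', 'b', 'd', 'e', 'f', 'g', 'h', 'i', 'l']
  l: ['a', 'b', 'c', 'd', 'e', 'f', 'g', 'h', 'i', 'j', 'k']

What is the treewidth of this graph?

A width-4 tree decomposition is:
Bags: B1 = {d, h, i, k, l}  B2 = {b, d, h, k, l}  B3 = {b, c, d, h, l}  B4 = {b, c, h, j, l}  B5 = {b, d, f, k, l}  B6 = {d, e, h, k, l}  B7 = {b, f, g, k, l}  B8 = {a, b, h, k, l}
Tree: B1–B2, B2–B3, B3–B4, B2–B5, B2–B6, B5–B7, B2–B8
The largest bag has 5 vertices, giving width 4; this decomposition certifies tw(G) ≤ 4. For the lower bound, the 5 vertices {b, f, g, k, l} are pairwise adjacent, and any tree decomposition puts a clique entirely inside one bag — forcing width ≥ 4. Combining the bounds, tw(G) = 4.

4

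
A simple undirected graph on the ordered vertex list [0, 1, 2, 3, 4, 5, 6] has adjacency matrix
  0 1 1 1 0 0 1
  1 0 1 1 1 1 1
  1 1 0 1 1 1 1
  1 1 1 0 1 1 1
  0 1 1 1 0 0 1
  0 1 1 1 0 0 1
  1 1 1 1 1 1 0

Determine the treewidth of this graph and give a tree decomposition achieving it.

Treewidth 4.
One such decomposition:
Bags: B1 = {1, 2, 3, 5, 6}  B2 = {1, 2, 3, 4, 6}  B3 = {0, 1, 2, 3, 6}
Tree: B1–B2, B1–B3

The largest bag has 5 vertices, giving width 4; this decomposition certifies tw(G) ≤ 4. Conversely, {0, 1, 2, 3, 6} is a clique of size 5, and the vertices of any clique must share a bag in every tree decomposition; so some bag has ≥ 5 vertices and tw(G) ≥ 4. Therefore the treewidth is 4.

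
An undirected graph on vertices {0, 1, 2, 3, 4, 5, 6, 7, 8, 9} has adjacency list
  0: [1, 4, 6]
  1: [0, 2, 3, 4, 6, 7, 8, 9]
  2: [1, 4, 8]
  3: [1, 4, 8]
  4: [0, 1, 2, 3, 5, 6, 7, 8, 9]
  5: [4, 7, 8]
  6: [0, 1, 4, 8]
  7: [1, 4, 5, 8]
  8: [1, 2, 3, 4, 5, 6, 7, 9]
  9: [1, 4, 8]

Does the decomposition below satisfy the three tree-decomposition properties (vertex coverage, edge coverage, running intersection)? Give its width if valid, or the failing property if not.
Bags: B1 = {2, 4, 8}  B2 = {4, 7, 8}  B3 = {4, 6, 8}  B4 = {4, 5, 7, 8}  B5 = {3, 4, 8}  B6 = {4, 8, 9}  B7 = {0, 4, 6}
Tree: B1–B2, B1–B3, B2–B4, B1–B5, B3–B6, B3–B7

No — vertex 1 appears in no bag.

A tree decomposition must satisfy three properties: every vertex lies in some bag; for every edge, both endpoints lie together in some bag; and for every vertex, the bags containing it form a connected subtree. Here vertex 1 appears in no bag, so the decomposition is invalid.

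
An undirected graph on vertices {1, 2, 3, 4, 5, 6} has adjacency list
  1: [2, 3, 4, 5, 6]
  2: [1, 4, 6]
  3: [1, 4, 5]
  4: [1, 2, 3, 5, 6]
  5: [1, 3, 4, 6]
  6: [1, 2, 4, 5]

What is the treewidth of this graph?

A width-3 tree decomposition is:
Bags: B1 = {1, 4, 5, 6}  B2 = {1, 3, 4, 5}  B3 = {1, 2, 4, 6}
Tree: B1–B2, B1–B3
The largest bag has 4 vertices, giving width 3; this decomposition certifies tw(G) ≤ 3. For the lower bound, the 4 vertices {1, 2, 4, 6} are pairwise adjacent, and any tree decomposition puts a clique entirely inside one bag — forcing width ≥ 3. Hence tw(G) = 3 exactly.

3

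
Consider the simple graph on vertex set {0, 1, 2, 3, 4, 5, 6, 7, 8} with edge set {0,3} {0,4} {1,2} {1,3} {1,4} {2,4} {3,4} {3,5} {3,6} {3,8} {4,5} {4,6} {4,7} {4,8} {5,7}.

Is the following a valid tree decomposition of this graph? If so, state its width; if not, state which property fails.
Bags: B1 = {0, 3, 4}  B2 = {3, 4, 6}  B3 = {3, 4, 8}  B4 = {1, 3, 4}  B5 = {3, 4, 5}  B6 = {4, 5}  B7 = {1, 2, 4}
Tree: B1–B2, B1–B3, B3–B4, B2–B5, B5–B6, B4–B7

A tree decomposition must satisfy three properties: every vertex lies in some bag; for every edge, both endpoints lie together in some bag; and for every vertex, the bags containing it form a connected subtree. Here vertex 7 appears in no bag, so the decomposition is invalid.

No — vertex 7 appears in no bag.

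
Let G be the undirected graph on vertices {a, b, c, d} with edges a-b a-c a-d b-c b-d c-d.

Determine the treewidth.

A width-3 tree decomposition is:
Bags: B1 = {a, b, c, d}
Tree: (single bag)
With just one bag of size 4, the width is 4 − 1 = 3, so tw(G) ≤ 3. On the other hand G contains the 4-clique {a, b, c, d}. A clique must lie in a single bag of any decomposition, so no decomposition can have width below 3. Combining the bounds, tw(G) = 3.

3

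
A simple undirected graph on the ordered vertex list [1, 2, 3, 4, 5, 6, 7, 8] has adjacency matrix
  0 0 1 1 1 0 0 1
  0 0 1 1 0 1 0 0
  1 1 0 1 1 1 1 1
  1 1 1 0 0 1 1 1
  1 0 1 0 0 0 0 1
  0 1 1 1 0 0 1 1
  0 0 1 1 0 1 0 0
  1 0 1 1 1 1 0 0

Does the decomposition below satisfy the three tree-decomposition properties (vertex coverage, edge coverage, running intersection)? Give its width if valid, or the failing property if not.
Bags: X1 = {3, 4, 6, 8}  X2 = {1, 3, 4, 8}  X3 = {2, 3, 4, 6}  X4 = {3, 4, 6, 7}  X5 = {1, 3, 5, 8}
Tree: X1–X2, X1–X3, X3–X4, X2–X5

Every vertex of G appears in some bag (union = {1, 2, 3, 4, 5, 6, 7, 8}); every edge is covered by a bag; and for each vertex v the set of bags containing v is connected in the bag tree. The decomposition is therefore valid. The largest bag has 4 vertices, so the width is 3.

Yes; width 3.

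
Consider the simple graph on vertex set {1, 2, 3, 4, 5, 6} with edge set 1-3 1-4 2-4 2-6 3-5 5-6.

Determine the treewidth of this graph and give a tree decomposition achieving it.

Treewidth 2.
One such decomposition:
Bags: B1 = {1, 2, 4}  B2 = {1, 2, 3}  B3 = {2, 3, 5}  B4 = {2, 5, 6}
Tree: B1–B2, B2–B3, B3–B4

Each bag holds 3 vertices, so the decomposition has width 2, which upper-bounds the treewidth. Since 2–4–1–3–5–6–2 is a cycle in G, G is not acyclic. Forests are exactly the graphs of treewidth ≤ 1, so tw(G) ≥ 2. The upper and lower bounds meet at 2, so that is the treewidth.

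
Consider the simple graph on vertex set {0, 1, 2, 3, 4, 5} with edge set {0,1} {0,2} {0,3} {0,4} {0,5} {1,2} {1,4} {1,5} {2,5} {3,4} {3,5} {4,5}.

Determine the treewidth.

3

A width-3 tree decomposition is:
Bags: B1 = {0, 1, 4, 5}  B2 = {0, 3, 4, 5}  B3 = {0, 1, 2, 5}
Tree: B1–B2, B1–B3
Each bag holds 4 vertices, so the decomposition has width 3, which upper-bounds the treewidth. For the lower bound, the 4 vertices {0, 1, 2, 5} are pairwise adjacent, and any tree decomposition puts a clique entirely inside one bag — forcing width ≥ 3. Therefore the treewidth is 3.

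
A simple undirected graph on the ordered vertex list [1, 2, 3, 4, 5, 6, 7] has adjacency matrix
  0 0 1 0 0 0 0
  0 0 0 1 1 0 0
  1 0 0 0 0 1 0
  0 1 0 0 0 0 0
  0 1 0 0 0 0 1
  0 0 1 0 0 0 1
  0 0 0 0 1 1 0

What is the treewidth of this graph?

1

A width-1 tree decomposition is:
Bags: B1 = {1, 3}  B2 = {3, 6}  B3 = {6, 7}  B4 = {5, 7}  B5 = {2, 5}  B6 = {2, 4}
Tree: B1–B2, B2–B3, B3–B4, B4–B5, B5–B6
Each bag holds 2 vertices, so the decomposition has width 1, which upper-bounds the treewidth. Since G has at least one edge (e.g. 1–3), it is not an edgeless graph, so tw(G) ≥ 1. Hence tw(G) = 1 exactly.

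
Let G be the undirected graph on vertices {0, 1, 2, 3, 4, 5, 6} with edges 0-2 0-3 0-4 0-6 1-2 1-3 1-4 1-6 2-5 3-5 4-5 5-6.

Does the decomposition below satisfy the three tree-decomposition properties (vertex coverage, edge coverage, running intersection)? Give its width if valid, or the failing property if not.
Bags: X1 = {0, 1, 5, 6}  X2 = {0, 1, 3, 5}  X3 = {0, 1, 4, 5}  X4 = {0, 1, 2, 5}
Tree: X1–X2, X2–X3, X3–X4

Yes; width 3.

Vertex coverage: the bags together contain {0, 1, 2, 3, 4, 5, 6}, the full vertex set. Edge coverage: each edge of G has both endpoints in at least one bag. Running intersection: for every vertex, the bags containing it form a connected subtree. All three properties hold, so this is a valid tree decomposition of width max|bag| − 1 = 3, and hence tw(G) ≤ 3.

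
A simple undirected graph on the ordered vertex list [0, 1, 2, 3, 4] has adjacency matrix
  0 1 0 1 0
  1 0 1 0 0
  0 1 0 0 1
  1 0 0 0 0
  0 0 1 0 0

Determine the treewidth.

1

A width-1 tree decomposition is:
Bags: B1 = {0, 3}  B2 = {0, 1}  B3 = {1, 2}  B4 = {2, 4}
Tree: B1–B2, B2–B3, B3–B4
The largest bag has 2 vertices, giving width 1; this decomposition certifies tw(G) ≤ 1. Any graph with an edge has treewidth ≥ 1, and G has the edge 3–0. The upper and lower bounds meet at 1, so that is the treewidth.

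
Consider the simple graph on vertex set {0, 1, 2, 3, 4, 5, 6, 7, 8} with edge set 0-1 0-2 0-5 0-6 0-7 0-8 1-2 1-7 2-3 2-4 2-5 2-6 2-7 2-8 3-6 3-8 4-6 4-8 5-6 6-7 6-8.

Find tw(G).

A width-3 tree decomposition is:
Bags: B1 = {0, 2, 6, 7}  B2 = {0, 2, 5, 6}  B3 = {0, 2, 6, 8}  B4 = {2, 3, 6, 8}  B5 = {0, 1, 2, 7}  B6 = {2, 4, 6, 8}
Tree: B1–B2, B2–B3, B3–B4, B1–B5, B3–B6
Every bag has size at most 4, so the width is 4 − 1 = 3 and tw(G) ≤ 3. On the other hand G contains the 4-clique {0, 1, 2, 7}. A clique must lie in a single bag of any decomposition, so no decomposition can have width below 3. Combining the bounds, tw(G) = 3.

3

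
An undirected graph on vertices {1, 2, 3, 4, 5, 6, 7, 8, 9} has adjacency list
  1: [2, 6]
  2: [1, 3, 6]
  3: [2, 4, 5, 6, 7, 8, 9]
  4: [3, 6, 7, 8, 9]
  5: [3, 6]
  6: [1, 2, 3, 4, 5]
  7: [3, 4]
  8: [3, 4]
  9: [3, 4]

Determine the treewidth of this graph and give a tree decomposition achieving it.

Every bag has size at most 3, so the width is 3 − 1 = 2 and tw(G) ≤ 2. For the lower bound, the 3 vertices {1, 2, 6} are pairwise adjacent, and any tree decomposition puts a clique entirely inside one bag — forcing width ≥ 2. Hence tw(G) = 2 exactly.

Treewidth 2.
One such decomposition:
Bags: B1 = {3, 5, 6}  B2 = {3, 4, 6}  B3 = {2, 3, 6}  B4 = {1, 2, 6}  B5 = {3, 4, 7}  B6 = {3, 4, 8}  B7 = {3, 4, 9}
Tree: B1–B2, B2–B3, B3–B4, B2–B5, B5–B6, B6–B7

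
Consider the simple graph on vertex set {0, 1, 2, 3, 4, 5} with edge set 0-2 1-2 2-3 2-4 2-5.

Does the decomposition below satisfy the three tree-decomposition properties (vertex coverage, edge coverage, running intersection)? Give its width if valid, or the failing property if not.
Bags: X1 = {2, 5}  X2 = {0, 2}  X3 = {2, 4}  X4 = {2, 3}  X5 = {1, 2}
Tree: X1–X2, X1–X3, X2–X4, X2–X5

Vertex coverage: the bags together contain {0, 1, 2, 3, 4, 5}, the full vertex set. Edge coverage: each edge of G has both endpoints in at least one bag. Running intersection: for every vertex, the bags containing it form a connected subtree. All three properties hold, so this is a valid tree decomposition of width max|bag| − 1 = 1, and hence tw(G) ≤ 1.

Yes; width 1.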